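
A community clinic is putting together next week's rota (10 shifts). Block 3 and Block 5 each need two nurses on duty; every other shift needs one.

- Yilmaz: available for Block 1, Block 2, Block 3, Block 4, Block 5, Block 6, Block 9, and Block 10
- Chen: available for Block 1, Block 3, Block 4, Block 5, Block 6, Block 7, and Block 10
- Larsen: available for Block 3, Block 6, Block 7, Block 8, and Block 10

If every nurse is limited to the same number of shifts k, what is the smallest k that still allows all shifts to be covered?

4

With 3 nurses and 12 worker-slots to fill, someone must work at least ⌈12/3⌉ = 4 shifts, so k ≥ 4.
k = 4 works: Block 1→Yilmaz, Block 2→Yilmaz, Block 3→Chen+Larsen, Block 4→Chen, Block 5→Yilmaz+Chen, Block 6→Larsen, Block 7→Chen, Block 8→Larsen, Block 9→Yilmaz, Block 10→Larsen.
Loads: Yilmaz 4, Chen 4, Larsen 4 — all ≤ 4.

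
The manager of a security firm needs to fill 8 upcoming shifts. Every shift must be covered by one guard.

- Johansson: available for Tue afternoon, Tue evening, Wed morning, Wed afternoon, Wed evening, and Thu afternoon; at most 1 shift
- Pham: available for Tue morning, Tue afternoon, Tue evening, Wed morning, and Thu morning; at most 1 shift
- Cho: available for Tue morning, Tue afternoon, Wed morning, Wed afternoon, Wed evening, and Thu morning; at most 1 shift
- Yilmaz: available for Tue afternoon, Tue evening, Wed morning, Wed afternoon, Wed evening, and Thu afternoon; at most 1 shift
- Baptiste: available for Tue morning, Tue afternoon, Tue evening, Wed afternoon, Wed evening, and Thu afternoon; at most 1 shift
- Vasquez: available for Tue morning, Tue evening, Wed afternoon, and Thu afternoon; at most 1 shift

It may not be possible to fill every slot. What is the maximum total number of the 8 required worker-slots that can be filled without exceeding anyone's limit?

Total capacity across all guards is 1+1+1+1+1+1 = 6, and 8 slots are needed, so at most 6 can be filled.
An assignment achieving 6: Tue morning→Cho, Tue evening→Vasquez, Wed morning→Johansson, Wed evening→Yilmaz, Thu morning→Pham, Thu afternoon→Baptiste.
Loads: Johansson 1/1, Pham 1/1, Cho 1/1, Yilmaz 1/1, Baptiste 1/1, Vasquez 1/1.

6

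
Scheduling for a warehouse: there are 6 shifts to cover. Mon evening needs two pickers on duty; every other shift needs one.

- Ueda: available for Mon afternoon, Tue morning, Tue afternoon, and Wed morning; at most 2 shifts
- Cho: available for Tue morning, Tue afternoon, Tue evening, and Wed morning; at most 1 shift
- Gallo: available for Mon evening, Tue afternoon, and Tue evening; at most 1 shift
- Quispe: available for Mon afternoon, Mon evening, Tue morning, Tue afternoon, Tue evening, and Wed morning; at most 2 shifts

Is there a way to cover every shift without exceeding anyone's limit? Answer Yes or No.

No

Total capacity is 2+1+1+2 = 6 but 7 worker-slots are needed — infeasible.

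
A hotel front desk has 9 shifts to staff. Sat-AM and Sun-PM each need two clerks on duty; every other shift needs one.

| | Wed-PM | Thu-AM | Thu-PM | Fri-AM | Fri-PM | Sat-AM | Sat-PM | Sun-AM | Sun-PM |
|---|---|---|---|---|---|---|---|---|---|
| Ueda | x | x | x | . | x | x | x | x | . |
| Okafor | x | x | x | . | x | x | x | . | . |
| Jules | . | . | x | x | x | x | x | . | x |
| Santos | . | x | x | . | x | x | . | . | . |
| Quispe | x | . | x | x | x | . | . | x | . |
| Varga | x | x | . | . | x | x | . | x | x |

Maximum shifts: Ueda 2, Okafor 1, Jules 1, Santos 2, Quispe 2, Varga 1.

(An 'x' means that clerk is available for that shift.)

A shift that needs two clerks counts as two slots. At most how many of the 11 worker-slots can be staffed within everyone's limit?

9

Total capacity across all clerks is 2+1+1+2+2+1 = 9, and 11 slots are needed, so at most 9 can be filled.
An assignment achieving 9: Wed-PM→Okafor, Thu-AM→Santos, Thu-PM→Quispe, Fri-AM→Jules, Fri-PM→Quispe, Sat-AM→Santos, Sat-PM→Ueda, Sun-AM→Ueda, Sun-PM→Varga.
Loads: Ueda 2/2, Okafor 1/1, Jules 1/1, Santos 2/2, Quispe 2/2, Varga 1/1.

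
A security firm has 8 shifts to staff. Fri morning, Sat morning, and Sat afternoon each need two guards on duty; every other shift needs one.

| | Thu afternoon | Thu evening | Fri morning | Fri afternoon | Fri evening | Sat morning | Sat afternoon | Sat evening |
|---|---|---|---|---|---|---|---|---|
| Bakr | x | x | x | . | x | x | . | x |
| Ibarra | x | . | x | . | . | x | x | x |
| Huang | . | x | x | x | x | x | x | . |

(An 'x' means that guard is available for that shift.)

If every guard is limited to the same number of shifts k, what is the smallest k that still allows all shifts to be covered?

With 3 guards and 11 worker-slots to fill, someone must work at least ⌈11/3⌉ = 4 shifts, so k ≥ 4.
k = 4 works: Thu afternoon→Bakr, Thu evening→Bakr, Fri morning→Ibarra+Huang, Fri afternoon→Huang, Fri evening→Bakr, Sat morning→Ibarra+Huang, Sat afternoon→Ibarra+Huang, Sat evening→Bakr.
Loads: Bakr 4, Ibarra 3, Huang 4 — all ≤ 4.

4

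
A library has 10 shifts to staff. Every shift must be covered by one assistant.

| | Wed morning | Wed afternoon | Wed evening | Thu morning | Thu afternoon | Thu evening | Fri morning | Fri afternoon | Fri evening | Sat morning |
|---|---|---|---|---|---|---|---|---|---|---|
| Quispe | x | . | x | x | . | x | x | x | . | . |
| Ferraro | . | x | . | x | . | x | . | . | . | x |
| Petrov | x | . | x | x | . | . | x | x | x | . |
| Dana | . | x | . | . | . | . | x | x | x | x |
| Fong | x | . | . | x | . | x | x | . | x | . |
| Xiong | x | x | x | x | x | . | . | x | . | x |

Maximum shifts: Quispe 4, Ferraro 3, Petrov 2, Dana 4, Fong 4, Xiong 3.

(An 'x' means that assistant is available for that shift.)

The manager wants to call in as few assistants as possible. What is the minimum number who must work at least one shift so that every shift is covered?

3

10 slots to fill and no one can take more than 4, so at least ⌈10/4⌉ = 3 assistants are needed.
Quispe, Dana, and Xiong alone can cover everything: Wed morning→Quispe, Wed afternoon→Dana, Wed evening→Quispe, Thu morning→Quispe, Thu afternoon→Xiong, Thu evening→Quispe, Fri morning→Dana, Fri afternoon→Xiong, Fri evening→Dana, Sat morning→Dana.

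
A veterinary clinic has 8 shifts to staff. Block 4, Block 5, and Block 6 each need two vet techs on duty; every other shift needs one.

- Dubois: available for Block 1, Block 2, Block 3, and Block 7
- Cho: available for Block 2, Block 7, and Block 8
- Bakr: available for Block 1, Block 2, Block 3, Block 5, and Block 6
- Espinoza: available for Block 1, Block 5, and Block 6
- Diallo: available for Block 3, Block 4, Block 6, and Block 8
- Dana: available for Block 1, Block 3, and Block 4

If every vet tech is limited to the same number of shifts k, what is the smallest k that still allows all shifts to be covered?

With 6 vet techs and 11 worker-slots to fill, someone must work at least ⌈11/6⌉ = 2 shifts, so k ≥ 2.
k = 2 works: Block 1→Dana, Block 2→Dubois, Block 3→Diallo, Block 4→Diallo+Dana, Block 5→Bakr+Espinoza, Block 6→Bakr+Espinoza, Block 7→Dubois, Block 8→Cho.
Loads: Dubois 2, Cho 1, Bakr 2, Espinoza 2, Diallo 2, Dana 2 — all ≤ 2.

2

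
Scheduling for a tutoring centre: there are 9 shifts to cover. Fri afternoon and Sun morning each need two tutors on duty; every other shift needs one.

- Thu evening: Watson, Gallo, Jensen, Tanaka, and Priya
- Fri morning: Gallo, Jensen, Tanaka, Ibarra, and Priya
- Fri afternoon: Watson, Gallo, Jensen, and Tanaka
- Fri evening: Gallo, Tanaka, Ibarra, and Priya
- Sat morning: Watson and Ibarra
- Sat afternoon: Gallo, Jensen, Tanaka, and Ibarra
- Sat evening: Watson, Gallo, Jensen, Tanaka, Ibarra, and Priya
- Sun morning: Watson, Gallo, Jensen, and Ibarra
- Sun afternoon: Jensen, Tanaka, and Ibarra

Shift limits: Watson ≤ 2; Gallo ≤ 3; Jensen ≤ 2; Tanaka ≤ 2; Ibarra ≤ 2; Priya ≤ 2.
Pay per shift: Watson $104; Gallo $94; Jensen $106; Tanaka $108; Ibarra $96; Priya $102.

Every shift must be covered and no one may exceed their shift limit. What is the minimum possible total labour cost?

$1098

Picking the cheapest available tutor for each shift independently would cost $1050, but that ignores the shift limits.
An optimal schedule: Thu evening→Gallo, Fri morning→Priya, Fri afternoon→Watson+Jensen, Fri evening→Gallo, Sat morning→Ibarra, Sat afternoon→Gallo, Sat evening→Priya, Sun morning→Watson+Jensen, Sun afternoon→Ibarra.
Total: 94 + 102 + 104 + 106 + 94 + 96 + 94 + 102 + 104 + 106 + 96 = $1098.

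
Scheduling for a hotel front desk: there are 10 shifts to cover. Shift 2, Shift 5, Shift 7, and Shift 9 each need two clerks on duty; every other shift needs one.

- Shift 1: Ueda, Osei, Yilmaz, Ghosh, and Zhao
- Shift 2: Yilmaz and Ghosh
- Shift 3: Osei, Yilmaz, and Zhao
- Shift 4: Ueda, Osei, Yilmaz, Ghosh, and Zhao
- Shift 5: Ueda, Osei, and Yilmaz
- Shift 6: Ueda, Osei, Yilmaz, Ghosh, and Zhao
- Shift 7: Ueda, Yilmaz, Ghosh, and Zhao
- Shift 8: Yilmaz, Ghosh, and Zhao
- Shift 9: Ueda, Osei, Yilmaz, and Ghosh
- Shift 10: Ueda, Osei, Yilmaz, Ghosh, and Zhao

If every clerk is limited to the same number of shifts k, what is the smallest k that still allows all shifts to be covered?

3

With 5 clerks and 14 worker-slots to fill, someone must work at least ⌈14/5⌉ = 3 shifts, so k ≥ 3.
k = 3 works: Shift 1→Ueda, Shift 2→Yilmaz+Ghosh, Shift 3→Osei, Shift 4→Ueda, Shift 5→Ueda+Osei, Shift 6→Osei, Shift 7→Ghosh+Zhao, Shift 8→Yilmaz, Shift 9→Yilmaz+Ghosh, Shift 10→Zhao.
Loads: Ueda 3, Osei 3, Yilmaz 3, Ghosh 3, Zhao 2 — all ≤ 3.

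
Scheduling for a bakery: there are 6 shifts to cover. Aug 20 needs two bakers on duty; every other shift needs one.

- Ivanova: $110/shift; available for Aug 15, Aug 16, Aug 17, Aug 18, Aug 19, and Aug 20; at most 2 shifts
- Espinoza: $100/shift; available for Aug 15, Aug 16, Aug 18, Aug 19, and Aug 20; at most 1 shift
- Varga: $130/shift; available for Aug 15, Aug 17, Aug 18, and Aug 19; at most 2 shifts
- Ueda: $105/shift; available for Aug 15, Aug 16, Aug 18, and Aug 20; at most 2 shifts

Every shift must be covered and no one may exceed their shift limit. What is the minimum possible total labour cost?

Picking the cheapest available baker for each shift independently would cost $715, but that ignores the shift limits.
An optimal schedule: Aug 15→Varga, Aug 16→Ivanova, Aug 17→Ivanova, Aug 18→Ueda, Aug 19→Varga, Aug 20→Espinoza+Ueda.
Total: 130 + 110 + 110 + 105 + 130 + 100 + 105 = $790.

$790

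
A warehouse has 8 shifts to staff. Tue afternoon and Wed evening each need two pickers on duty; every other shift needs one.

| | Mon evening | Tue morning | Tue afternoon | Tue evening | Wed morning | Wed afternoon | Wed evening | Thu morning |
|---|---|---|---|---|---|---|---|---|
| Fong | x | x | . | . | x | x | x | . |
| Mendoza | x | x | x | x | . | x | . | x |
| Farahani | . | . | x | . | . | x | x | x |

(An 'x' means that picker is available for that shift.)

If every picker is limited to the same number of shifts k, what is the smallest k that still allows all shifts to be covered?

4

With 3 pickers and 10 worker-slots to fill, someone must work at least ⌈10/3⌉ = 4 shifts, so k ≥ 4.
k = 4 works: Mon evening→Fong, Tue morning→Fong, Tue afternoon→Mendoza+Farahani, Tue evening→Mendoza, Wed morning→Fong, Wed afternoon→Mendoza, Wed evening→Fong+Farahani, Thu morning→Mendoza.
Loads: Fong 4, Mendoza 4, Farahani 2 — all ≤ 4.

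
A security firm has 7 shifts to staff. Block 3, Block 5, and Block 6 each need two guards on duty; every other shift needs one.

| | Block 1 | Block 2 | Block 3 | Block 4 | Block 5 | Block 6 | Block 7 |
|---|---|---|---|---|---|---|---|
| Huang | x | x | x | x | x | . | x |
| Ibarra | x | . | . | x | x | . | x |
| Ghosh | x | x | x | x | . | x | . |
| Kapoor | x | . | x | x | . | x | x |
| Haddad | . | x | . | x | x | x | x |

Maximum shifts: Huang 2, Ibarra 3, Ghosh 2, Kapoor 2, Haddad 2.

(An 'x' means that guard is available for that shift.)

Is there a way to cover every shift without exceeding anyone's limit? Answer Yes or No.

Yes

One valid schedule: Block 1→Ibarra, Block 2→Huang, Block 3→Huang+Ghosh, Block 4→Kapoor, Block 5→Ibarra+Haddad, Block 6→Ghosh+Kapoor, Block 7→Ibarra.
Loads: Huang 2/2, Ibarra 3/3, Ghosh 2/2, Kapoor 2/2, Haddad 1/2 — all within limits.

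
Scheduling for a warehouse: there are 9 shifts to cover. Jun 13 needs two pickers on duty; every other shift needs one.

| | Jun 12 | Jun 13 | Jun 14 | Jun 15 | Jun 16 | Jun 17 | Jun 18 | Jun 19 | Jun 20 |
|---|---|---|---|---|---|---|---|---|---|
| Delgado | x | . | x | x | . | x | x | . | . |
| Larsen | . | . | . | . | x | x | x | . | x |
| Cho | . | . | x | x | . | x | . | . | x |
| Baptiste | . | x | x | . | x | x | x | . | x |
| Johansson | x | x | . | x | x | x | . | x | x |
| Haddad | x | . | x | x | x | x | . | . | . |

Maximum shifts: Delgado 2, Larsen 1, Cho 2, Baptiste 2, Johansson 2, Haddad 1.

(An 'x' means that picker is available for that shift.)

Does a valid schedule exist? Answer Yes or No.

Jun 13 can only be covered by Baptiste and Johansson, so that assignment is forced.
Jun 19 can only be covered by Johansson, so that assignment is forced.
One valid schedule: Jun 12→Delgado, Jun 13→Baptiste+Johansson, Jun 14→Cho, Jun 15→Cho, Jun 16→Larsen, Jun 17→Haddad, Jun 18→Delgado, Jun 19→Johansson, Jun 20→Baptiste.
Loads: Delgado 2/2, Larsen 1/1, Cho 2/2, Baptiste 2/2, Johansson 2/2, Haddad 1/1 — all within limits.

Yes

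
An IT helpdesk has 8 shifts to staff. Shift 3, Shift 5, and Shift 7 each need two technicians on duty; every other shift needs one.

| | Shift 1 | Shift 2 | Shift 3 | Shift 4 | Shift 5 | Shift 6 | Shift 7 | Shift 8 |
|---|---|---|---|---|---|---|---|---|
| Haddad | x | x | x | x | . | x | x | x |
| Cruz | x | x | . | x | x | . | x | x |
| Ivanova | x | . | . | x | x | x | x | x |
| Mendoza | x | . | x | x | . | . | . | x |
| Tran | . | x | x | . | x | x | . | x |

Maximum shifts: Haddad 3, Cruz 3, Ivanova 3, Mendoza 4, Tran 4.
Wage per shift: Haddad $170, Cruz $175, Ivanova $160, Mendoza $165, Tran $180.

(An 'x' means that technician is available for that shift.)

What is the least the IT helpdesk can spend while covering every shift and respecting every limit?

Picking the cheapest available technician for each shift independently would cost $1810, but that ignores the shift limits.
An optimal schedule: Shift 1→Mendoza, Shift 2→Haddad, Shift 3→Mendoza+Haddad, Shift 4→Mendoza, Shift 5→Ivanova+Cruz, Shift 6→Ivanova, Shift 7→Ivanova+Haddad, Shift 8→Mendoza.
Total: 165 + 170 + 165 + 170 + 165 + 160 + 175 + 160 + 160 + 170 + 165 = $1825.

$1825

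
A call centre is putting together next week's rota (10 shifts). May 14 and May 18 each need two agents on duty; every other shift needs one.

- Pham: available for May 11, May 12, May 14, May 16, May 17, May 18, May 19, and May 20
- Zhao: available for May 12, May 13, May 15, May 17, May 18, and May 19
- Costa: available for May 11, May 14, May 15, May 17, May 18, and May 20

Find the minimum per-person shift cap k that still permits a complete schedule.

4

With 3 agents and 12 worker-slots to fill, someone must work at least ⌈12/3⌉ = 4 shifts, so k ≥ 4.
k = 4 works: May 11→Pham, May 12→Pham, May 13→Zhao, May 14→Pham+Costa, May 15→Zhao, May 16→Pham, May 17→Costa, May 18→Zhao+Costa, May 19→Zhao, May 20→Costa.
Loads: Pham 4, Zhao 4, Costa 4 — all ≤ 4.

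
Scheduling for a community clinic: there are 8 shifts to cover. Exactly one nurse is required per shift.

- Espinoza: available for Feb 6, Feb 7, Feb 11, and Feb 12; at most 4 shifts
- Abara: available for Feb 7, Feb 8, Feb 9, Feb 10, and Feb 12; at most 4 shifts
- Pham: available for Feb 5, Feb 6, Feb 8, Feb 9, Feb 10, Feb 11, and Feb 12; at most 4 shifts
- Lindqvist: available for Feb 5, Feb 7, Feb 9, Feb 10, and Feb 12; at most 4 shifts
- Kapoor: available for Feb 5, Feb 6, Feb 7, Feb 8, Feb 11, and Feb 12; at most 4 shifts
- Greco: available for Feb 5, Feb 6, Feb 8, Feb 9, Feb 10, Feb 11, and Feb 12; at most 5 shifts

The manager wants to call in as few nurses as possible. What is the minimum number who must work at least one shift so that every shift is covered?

2

8 slots to fill and no one can take more than 5, so at least ⌈8/5⌉ = 2 nurses are needed.
Espinoza and Pham alone can cover everything: Feb 5→Pham, Feb 6→Espinoza, Feb 7→Espinoza, Feb 8→Pham, Feb 9→Pham, Feb 10→Pham, Feb 11→Espinoza, Feb 12→Espinoza.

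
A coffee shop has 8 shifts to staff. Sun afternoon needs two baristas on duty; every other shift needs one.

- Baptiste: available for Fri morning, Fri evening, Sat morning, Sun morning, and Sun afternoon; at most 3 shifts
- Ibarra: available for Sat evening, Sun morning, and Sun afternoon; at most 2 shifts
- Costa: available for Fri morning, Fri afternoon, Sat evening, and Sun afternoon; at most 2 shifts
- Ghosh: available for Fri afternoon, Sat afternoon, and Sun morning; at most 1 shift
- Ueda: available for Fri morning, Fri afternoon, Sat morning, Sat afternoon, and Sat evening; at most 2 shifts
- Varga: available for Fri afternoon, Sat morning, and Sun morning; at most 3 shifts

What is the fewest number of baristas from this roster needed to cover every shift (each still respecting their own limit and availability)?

9 slots to fill and no one can take more than 3, so at least ⌈9/3⌉ = 3 baristas are needed.
Any 3 baristas together have capacity at most 3+3+2 = 8 < 9 slots, so 3 can never suffice.
Baptiste, Ibarra, Costa, and Ueda alone can cover everything: Fri morning→Ueda, Fri afternoon→Costa, Fri evening→Baptiste, Sat morning→Baptiste, Sat afternoon→Ueda, Sat evening→Ibarra, Sun morning→Baptiste, Sun afternoon→Ibarra+Costa.

4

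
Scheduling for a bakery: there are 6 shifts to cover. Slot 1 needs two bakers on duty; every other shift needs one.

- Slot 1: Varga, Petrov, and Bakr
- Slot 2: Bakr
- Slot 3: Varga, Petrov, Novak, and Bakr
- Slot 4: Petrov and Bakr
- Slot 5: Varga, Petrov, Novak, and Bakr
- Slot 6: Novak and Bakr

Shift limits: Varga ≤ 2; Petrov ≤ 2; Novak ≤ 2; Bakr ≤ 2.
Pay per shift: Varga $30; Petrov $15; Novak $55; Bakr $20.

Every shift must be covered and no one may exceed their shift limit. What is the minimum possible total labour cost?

Slot 2 can only be covered by Bakr, so that assignment is forced.
Picking the cheapest available baker for each shift independently would cost $120, but that ignores the shift limits.
An optimal schedule: Slot 1→Petrov+Varga, Slot 2→Bakr, Slot 3→Varga, Slot 4→Petrov, Slot 5→Novak, Slot 6→Bakr.
Total: 15 + 30 + 20 + 30 + 15 + 55 + 20 = $185.

$185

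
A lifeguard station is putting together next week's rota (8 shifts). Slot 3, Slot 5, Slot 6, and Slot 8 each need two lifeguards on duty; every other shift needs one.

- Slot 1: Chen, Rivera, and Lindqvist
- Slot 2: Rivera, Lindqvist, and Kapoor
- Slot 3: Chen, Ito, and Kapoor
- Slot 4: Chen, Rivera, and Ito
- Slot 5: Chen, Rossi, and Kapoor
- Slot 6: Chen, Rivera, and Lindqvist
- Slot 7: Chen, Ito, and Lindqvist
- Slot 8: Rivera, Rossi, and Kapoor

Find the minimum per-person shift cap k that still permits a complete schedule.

With 6 lifeguards and 12 worker-slots to fill, someone must work at least ⌈12/6⌉ = 2 shifts, so k ≥ 2.
k = 2 works: Slot 1→Chen, Slot 2→Rivera, Slot 3→Chen+Ito, Slot 4→Ito, Slot 5→Rossi+Kapoor, Slot 6→Rivera+Lindqvist, Slot 7→Lindqvist, Slot 8→Rossi+Kapoor.
Loads: Chen 2, Rivera 2, Ito 2, Lindqvist 2, Rossi 2, Kapoor 2 — all ≤ 2.

2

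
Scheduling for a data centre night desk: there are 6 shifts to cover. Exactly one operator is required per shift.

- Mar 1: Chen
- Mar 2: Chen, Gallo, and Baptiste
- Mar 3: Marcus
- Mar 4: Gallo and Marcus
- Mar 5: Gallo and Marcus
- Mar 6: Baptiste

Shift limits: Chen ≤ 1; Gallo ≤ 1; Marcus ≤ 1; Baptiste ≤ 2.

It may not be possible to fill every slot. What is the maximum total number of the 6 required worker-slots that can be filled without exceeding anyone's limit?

5

Total capacity across all operators is 1+1+1+2 = 5, and 6 slots are needed, so at most 5 can be filled.
An assignment achieving 5: Mar 1→Chen, Mar 2→Baptiste, Mar 3→Marcus, Mar 4→Gallo, Mar 6→Baptiste.
Loads: Chen 1/1, Gallo 1/1, Marcus 1/1, Baptiste 2/2.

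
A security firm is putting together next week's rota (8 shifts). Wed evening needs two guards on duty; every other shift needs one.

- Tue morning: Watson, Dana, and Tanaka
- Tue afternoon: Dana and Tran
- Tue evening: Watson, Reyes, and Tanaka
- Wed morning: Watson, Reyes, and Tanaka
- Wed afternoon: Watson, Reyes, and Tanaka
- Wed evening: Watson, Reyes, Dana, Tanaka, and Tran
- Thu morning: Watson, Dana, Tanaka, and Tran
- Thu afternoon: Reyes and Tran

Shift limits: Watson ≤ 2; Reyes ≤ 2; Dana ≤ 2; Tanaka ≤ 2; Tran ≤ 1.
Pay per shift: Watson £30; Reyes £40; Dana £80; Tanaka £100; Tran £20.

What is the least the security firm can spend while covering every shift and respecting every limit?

£520

Picking the cheapest available guard for each shift independently would cost £230, but that ignores the shift limits.
An optimal schedule: Tue morning→Watson, Tue afternoon→Dana, Tue evening→Watson, Wed morning→Reyes, Wed afternoon→Tanaka, Wed evening→Tanaka+Tran, Thu morning→Dana, Thu afternoon→Reyes.
Total: 30 + 80 + 30 + 40 + 100 + 100 + 20 + 80 + 40 = £520.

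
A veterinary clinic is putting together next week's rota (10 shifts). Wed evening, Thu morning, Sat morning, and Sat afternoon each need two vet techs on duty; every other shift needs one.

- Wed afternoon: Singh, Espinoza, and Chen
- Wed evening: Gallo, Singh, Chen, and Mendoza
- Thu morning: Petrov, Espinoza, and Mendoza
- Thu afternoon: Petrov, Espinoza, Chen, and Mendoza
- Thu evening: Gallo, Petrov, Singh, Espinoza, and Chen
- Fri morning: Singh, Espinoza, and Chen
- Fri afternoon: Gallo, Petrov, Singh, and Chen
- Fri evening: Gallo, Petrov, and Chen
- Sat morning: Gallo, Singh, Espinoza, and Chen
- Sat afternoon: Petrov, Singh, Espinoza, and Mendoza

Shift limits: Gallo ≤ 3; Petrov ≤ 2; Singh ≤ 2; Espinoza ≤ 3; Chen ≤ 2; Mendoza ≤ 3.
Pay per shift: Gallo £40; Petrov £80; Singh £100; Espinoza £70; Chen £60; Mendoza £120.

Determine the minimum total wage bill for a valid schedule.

Picking the cheapest available vet tech for each shift independently would cost £800, but that ignores the shift limits.
An optimal schedule: Wed afternoon→Singh, Wed evening→Chen+Mendoza, Thu morning→Petrov+Espinoza, Thu afternoon→Petrov, Thu evening→Gallo, Fri morning→Singh, Fri afternoon→Gallo, Fri evening→Gallo, Sat morning→Espinoza+Chen, Sat afternoon→Espinoza+Mendoza.
Total: 100 + 60 + 120 + 80 + 70 + 80 + 40 + 100 + 40 + 40 + 70 + 60 + 70 + 120 = £1050.

£1050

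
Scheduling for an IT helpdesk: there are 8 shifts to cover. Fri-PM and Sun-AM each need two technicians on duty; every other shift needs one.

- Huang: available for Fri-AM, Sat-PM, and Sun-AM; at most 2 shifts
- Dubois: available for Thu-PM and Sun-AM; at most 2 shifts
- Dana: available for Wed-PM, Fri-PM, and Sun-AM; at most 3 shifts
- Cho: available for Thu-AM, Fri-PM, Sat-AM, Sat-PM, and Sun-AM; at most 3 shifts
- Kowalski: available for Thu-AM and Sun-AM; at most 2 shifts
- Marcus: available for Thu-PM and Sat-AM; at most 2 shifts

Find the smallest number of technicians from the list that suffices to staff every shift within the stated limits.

10 slots to fill and no one can take more than 3, so at least ⌈10/3⌉ = 4 technicians are needed.
Huang, Dubois, Dana, and Cho alone can cover everything: Wed-PM→Dana, Thu-AM→Cho, Thu-PM→Dubois, Fri-AM→Huang, Fri-PM→Dana+Cho, Sat-AM→Cho, Sat-PM→Huang, Sun-AM→Dubois+Dana.

4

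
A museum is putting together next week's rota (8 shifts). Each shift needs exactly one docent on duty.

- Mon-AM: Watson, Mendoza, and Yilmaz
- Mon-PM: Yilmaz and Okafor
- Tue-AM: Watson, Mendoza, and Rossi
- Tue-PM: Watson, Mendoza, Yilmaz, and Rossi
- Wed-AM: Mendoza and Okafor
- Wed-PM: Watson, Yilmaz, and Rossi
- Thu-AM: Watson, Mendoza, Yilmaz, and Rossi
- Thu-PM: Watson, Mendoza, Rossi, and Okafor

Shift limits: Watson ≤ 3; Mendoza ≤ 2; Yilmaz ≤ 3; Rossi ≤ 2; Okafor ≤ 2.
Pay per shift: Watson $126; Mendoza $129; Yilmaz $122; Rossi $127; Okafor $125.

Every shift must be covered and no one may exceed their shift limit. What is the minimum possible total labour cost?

Picking the cheapest available docent for each shift independently would cost $986, but that ignores the shift limits.
An optimal schedule: Mon-AM→Yilmaz, Mon-PM→Yilmaz, Tue-AM→Watson, Tue-PM→Watson, Wed-AM→Okafor, Wed-PM→Yilmaz, Thu-AM→Watson, Thu-PM→Okafor.
Total: 122 + 122 + 126 + 126 + 125 + 122 + 126 + 125 = $994.

$994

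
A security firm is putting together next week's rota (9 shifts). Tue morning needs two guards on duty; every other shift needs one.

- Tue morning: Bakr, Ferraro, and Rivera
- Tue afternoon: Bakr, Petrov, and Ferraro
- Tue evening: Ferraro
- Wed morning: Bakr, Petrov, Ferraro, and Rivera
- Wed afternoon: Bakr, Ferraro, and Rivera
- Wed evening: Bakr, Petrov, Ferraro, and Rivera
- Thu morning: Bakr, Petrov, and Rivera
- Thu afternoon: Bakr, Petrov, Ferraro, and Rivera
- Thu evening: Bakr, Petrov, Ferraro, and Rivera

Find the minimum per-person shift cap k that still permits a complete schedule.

With 4 guards and 10 worker-slots to fill, someone must work at least ⌈10/4⌉ = 3 shifts, so k ≥ 3.
k = 3 works: Tue morning→Bakr+Ferraro, Tue afternoon→Bakr, Tue evening→Ferraro, Wed morning→Petrov, Wed afternoon→Bakr, Wed evening→Petrov, Thu morning→Petrov, Thu afternoon→Ferraro, Thu evening→Rivera.
Loads: Bakr 3, Petrov 3, Ferraro 3, Rivera 1 — all ≤ 3.

3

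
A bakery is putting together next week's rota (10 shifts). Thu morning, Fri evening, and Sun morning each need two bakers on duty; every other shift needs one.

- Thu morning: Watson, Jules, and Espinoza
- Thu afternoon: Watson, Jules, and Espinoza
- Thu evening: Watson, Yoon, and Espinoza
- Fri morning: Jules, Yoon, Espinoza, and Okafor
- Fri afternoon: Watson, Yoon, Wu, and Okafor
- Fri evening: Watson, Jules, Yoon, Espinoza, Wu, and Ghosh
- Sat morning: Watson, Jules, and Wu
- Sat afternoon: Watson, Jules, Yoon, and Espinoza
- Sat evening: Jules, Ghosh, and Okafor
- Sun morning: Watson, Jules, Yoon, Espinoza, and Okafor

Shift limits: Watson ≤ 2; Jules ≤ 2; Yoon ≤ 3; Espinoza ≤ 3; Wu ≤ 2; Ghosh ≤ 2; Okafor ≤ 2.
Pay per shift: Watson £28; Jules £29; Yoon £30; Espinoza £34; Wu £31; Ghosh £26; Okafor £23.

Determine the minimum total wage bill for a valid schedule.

Picking the cheapest available baker for each shift independently would cost £343, but that ignores the shift limits.
An optimal schedule: Thu morning→Watson+Jules, Thu afternoon→Watson, Thu evening→Yoon, Fri morning→Okafor, Fri afternoon→Wu, Fri evening→Ghosh+Wu, Sat morning→Jules, Sat afternoon→Yoon, Sat evening→Ghosh, Sun morning→Okafor+Yoon.
Total: 28 + 29 + 28 + 30 + 23 + 31 + 26 + 31 + 29 + 30 + 26 + 23 + 30 = £364.

£364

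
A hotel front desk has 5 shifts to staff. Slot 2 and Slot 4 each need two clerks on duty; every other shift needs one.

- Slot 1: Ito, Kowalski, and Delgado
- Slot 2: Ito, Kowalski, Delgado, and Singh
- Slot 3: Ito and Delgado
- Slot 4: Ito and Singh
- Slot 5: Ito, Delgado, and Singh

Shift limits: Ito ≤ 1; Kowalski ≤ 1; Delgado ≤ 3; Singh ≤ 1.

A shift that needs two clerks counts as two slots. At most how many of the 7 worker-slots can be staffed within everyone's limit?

Total capacity across all clerks is 1+1+3+1 = 6, and 7 slots are needed, so at most 6 can be filled.
An assignment achieving 6: Slot 1→Delgado, Slot 2→Kowalski+Delgado, Slot 3→Ito, Slot 4→Singh, Slot 5→Delgado.
Loads: Ito 1/1, Kowalski 1/1, Delgado 3/3, Singh 1/1.

6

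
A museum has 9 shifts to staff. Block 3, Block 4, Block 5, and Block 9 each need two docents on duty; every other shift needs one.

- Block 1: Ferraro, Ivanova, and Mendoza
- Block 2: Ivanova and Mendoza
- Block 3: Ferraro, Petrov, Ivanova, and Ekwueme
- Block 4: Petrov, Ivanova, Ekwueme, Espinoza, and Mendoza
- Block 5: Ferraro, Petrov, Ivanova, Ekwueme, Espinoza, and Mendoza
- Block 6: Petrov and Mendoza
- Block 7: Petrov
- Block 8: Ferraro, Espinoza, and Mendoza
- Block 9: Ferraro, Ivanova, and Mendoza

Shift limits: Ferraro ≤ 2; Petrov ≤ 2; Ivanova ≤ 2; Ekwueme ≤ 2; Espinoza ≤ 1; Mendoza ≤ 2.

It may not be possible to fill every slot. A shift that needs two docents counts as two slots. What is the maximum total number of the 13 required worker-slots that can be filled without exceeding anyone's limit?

11

Total capacity across all docents is 2+2+2+2+1+2 = 11, and 13 slots are needed, so at most 11 can be filled.
An assignment achieving 11: Block 1→Ferraro, Block 2→Ivanova, Block 3→Ekwueme, Block 4→Ekwueme+Espinoza, Block 5→Mendoza, Block 6→Petrov, Block 7→Petrov, Block 8→Ferraro, Block 9→Ivanova+Mendoza.
Loads: Ferraro 2/2, Petrov 2/2, Ivanova 2/2, Ekwueme 2/2, Espinoza 1/1, Mendoza 2/2.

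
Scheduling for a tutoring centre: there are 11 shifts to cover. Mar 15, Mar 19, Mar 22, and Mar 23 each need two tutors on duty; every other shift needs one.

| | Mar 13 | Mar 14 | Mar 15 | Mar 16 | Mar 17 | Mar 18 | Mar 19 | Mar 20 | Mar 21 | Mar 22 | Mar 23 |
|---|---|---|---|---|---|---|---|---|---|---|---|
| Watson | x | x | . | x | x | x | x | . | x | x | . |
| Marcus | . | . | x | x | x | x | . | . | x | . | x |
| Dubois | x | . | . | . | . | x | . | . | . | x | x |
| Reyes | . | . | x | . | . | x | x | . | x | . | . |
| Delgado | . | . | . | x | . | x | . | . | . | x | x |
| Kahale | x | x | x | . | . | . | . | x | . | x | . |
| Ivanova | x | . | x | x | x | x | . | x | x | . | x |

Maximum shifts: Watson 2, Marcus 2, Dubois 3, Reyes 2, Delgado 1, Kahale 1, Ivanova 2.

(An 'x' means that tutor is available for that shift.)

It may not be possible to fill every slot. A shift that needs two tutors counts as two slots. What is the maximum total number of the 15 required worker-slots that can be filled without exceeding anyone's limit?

Total capacity across all tutors is 2+2+3+2+1+1+2 = 13, and 15 slots are needed, so at most 13 can be filled.
An assignment achieving 13: Mar 13→Dubois, Mar 14→Watson, Mar 15→Marcus+Reyes, Mar 16→Delgado, Mar 17→Marcus, Mar 19→Watson+Reyes, Mar 20→Kahale, Mar 21→Ivanova, Mar 22→Dubois, Mar 23→Dubois+Ivanova.
Loads: Watson 2/2, Marcus 2/2, Dubois 3/3, Reyes 2/2, Delgado 1/1, Kahale 1/1, Ivanova 2/2.

13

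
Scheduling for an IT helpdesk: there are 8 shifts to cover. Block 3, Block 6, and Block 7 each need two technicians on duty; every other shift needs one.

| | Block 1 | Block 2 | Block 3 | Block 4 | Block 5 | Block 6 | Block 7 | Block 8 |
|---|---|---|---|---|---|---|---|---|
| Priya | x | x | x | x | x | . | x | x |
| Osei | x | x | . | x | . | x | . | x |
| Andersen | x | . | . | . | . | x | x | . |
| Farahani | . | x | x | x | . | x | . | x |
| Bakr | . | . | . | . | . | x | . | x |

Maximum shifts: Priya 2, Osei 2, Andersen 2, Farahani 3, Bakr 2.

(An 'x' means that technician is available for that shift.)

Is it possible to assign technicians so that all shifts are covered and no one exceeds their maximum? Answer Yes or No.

Total capacity is 11 and 11 slots are needed, so capacity alone doesn't rule it out.
Shifts {Block 3, Block 5, Block 7} need 5 worker-slots in total, but the technicians available for any of those shifts (Priya, Andersen, and Farahani) can supply at most 4 among them. So no valid schedule exists.

No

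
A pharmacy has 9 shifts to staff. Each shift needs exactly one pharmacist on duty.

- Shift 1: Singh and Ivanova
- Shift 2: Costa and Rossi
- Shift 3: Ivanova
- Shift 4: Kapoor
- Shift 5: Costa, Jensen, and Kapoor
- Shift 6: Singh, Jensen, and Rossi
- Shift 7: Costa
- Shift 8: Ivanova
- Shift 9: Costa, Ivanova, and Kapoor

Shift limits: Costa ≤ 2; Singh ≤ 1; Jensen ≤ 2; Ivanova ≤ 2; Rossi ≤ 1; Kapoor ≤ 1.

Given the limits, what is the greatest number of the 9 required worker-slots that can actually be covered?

Total capacity across all pharmacists is 2+1+2+2+1+1 = 9, and 9 slots are needed, so at most 9 can be filled.
An assignment achieving 9: Shift 1→Singh, Shift 2→Rossi, Shift 3→Ivanova, Shift 4→Kapoor, Shift 5→Jensen, Shift 6→Jensen, Shift 7→Costa, Shift 8→Ivanova, Shift 9→Costa.
Loads: Costa 2/2, Singh 1/1, Jensen 2/2, Ivanova 2/2, Rossi 1/1, Kapoor 1/1.

9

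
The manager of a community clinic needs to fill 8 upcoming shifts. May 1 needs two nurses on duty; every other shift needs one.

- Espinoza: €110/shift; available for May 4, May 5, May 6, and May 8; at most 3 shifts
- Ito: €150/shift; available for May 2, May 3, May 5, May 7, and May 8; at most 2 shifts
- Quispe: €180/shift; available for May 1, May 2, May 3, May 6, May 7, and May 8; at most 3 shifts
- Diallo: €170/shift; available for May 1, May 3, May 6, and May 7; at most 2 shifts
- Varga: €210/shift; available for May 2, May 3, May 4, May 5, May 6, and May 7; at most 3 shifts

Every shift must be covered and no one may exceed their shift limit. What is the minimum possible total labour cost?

€1330

May 1 can only be covered by Quispe and Diallo, so that assignment is forced.
Picking the cheapest available nurse for each shift independently would cost €1240, but that ignores the shift limits.
An optimal schedule: May 1→Diallo+Quispe, May 2→Ito, May 3→Ito, May 4→Espinoza, May 5→Espinoza, May 6→Diallo, May 7→Quispe, May 8→Espinoza.
Total: 170 + 180 + 150 + 150 + 110 + 110 + 170 + 180 + 110 = €1330.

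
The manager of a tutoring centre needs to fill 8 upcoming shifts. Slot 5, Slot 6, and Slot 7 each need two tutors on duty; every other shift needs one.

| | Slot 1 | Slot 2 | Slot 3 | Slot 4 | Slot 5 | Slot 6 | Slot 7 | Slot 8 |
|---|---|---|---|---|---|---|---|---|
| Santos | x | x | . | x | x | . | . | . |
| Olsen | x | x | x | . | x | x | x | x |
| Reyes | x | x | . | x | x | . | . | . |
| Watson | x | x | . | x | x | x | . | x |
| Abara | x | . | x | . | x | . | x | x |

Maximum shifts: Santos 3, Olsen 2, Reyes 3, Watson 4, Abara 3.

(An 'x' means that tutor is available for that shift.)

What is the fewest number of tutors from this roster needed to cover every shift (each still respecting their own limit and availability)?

11 slots to fill and no one can take more than 4, so at least ⌈11/4⌉ = 3 tutors are needed.
Any 3 tutors together have capacity at most 4+3+3 = 10 < 11 slots, so 3 can never suffice.
Santos, Olsen, Watson, and Abara alone can cover everything: Slot 1→Santos, Slot 2→Santos, Slot 3→Abara, Slot 4→Santos, Slot 5→Watson+Abara, Slot 6→Olsen+Watson, Slot 7→Olsen+Abara, Slot 8→Watson.

4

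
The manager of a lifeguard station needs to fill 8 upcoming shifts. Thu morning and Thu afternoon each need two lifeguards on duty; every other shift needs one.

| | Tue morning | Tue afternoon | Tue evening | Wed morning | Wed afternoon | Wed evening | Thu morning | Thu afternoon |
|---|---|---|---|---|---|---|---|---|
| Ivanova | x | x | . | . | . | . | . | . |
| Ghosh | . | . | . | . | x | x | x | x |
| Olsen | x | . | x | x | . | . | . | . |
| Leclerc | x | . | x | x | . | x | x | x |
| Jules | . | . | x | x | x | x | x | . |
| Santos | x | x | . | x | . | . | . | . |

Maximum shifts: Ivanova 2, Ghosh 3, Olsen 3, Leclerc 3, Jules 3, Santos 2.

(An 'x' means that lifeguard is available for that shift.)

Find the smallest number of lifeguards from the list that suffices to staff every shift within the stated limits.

10 slots to fill and no one can take more than 3, so at least ⌈10/3⌉ = 4 lifeguards are needed.
Ivanova, Ghosh, Olsen, and Leclerc alone can cover everything: Tue morning→Ivanova, Tue afternoon→Ivanova, Tue evening→Olsen, Wed morning→Olsen, Wed afternoon→Ghosh, Wed evening→Leclerc, Thu morning→Ghosh+Leclerc, Thu afternoon→Ghosh+Leclerc.

4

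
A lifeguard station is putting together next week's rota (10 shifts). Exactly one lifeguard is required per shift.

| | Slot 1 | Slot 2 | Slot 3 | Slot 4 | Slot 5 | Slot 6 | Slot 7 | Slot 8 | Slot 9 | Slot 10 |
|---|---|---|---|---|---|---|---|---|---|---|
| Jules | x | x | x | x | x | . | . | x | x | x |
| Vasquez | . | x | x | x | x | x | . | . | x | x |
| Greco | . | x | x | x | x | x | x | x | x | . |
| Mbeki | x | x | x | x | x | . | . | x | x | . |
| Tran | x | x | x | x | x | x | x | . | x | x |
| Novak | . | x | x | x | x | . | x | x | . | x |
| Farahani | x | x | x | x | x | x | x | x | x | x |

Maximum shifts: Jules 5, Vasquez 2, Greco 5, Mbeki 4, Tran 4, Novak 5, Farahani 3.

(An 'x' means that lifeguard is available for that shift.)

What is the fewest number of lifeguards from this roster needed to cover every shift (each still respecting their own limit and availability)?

10 slots to fill and no one can take more than 5, so at least ⌈10/5⌉ = 2 lifeguards are needed.
Jules and Greco alone can cover everything: Slot 1→Jules, Slot 2→Jules, Slot 3→Jules, Slot 4→Jules, Slot 5→Greco, Slot 6→Greco, Slot 7→Greco, Slot 8→Greco, Slot 9→Greco, Slot 10→Jules.

2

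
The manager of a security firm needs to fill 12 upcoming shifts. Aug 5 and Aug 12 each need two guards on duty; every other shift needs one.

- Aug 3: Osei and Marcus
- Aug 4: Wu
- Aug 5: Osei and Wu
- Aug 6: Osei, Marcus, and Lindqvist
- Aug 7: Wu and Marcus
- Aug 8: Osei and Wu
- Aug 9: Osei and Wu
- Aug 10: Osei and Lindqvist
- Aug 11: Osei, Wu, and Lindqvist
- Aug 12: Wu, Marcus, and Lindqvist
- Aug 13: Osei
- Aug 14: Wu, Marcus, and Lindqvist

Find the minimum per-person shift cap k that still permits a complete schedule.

With 4 guards and 14 worker-slots to fill, someone must work at least ⌈14/4⌉ = 4 shifts, so k ≥ 4.
k = 4 works: Aug 3→Osei, Aug 4→Wu, Aug 5→Osei+Wu, Aug 6→Marcus, Aug 7→Wu, Aug 8→Osei, Aug 9→Wu, Aug 10→Lindqvist, Aug 11→Lindqvist, Aug 12→Marcus+Lindqvist, Aug 13→Osei, Aug 14→Marcus.
Loads: Osei 4, Wu 4, Marcus 3, Lindqvist 3 — all ≤ 4.

4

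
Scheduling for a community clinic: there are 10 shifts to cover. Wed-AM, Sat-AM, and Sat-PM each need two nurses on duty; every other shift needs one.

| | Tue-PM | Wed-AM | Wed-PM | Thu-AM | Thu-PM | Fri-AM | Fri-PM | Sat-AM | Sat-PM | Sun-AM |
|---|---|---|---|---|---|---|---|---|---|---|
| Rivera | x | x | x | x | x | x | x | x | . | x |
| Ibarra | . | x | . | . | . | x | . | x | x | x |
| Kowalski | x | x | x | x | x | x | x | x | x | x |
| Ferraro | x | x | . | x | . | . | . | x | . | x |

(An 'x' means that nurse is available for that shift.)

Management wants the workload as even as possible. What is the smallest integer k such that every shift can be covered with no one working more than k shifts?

With 4 nurses and 13 worker-slots to fill, someone must work at least ⌈13/4⌉ = 4 shifts, so k ≥ 4.
k = 4 works: Tue-PM→Rivera, Wed-AM→Ibarra+Kowalski, Wed-PM→Rivera, Thu-AM→Kowalski, Thu-PM→Rivera, Fri-AM→Ibarra, Fri-PM→Rivera, Sat-AM→Kowalski+Ferraro, Sat-PM→Ibarra+Kowalski, Sun-AM→Ibarra.
Loads: Rivera 4, Ibarra 4, Kowalski 4, Ferraro 1 — all ≤ 4.

4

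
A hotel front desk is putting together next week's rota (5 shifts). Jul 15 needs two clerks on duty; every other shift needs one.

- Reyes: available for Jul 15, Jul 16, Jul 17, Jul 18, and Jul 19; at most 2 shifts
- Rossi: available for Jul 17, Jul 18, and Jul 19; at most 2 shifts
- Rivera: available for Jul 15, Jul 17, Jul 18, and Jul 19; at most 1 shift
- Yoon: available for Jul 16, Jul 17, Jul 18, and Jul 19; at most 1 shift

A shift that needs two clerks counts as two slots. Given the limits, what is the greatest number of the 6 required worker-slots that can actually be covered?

Total capacity across all clerks is 2+2+1+1 = 6, and 6 slots are needed, so at most 6 can be filled.
An assignment achieving 6: Jul 15→Reyes+Rivera, Jul 16→Reyes, Jul 17→Rossi, Jul 18→Rossi, Jul 19→Yoon.
Loads: Reyes 2/2, Rossi 2/2, Rivera 1/1, Yoon 1/1.

6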